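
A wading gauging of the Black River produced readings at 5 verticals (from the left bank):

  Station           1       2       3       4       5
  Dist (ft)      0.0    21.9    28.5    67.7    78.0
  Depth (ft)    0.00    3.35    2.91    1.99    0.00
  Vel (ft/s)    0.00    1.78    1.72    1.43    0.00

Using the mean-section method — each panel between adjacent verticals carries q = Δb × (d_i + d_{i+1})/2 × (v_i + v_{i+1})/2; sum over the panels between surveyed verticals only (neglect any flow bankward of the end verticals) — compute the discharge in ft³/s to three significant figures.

Panel 1-2: Δb = 21.9 ft, d̄ = (0.00+3.35)/2 = 1.675, v̄ = (0.00+1.78)/2 = 0.89 → q = 21.9×1.675×0.89 = 32.65 ft³/s
Panel 2-3: Δb = 6.6 ft, d̄ = (3.35+2.91)/2 = 3.13, v̄ = (1.78+1.72)/2 = 1.75 → q = 6.6×3.13×1.75 = 36.15 ft³/s
Panel 3-4: Δb = 39.2 ft, d̄ = (2.91+1.99)/2 = 2.45, v̄ = (1.72+1.43)/2 = 1.575 → q = 39.2×2.45×1.575 = 151.3 ft³/s
Panel 4-5: Δb = 10.3 ft, d̄ = (1.99+0.00)/2 = 0.995, v̄ = (1.43+0.00)/2 = 0.715 → q = 10.3×0.995×0.715 = 7.328 ft³/s
Q = Σ q = 227.4 ft³/s

227 ft³/s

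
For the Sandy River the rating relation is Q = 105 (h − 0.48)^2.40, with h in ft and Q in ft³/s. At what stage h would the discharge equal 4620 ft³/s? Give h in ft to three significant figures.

5.32 ft

h − h₀ = (Q/C)^(1/b) = (4620/105)^(1/2.40) = 4.839 ft
h = 0.48 + 4.839 = 5.319 ft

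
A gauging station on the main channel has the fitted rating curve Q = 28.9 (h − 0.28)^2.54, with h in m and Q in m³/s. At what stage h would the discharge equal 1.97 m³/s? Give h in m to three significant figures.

h − h₀ = (Q/C)^(1/b) = (1.97/28.9)^(1/2.54) = 0.3474 m
h = 0.28 + 0.3474 = 0.6274 m

0.627 m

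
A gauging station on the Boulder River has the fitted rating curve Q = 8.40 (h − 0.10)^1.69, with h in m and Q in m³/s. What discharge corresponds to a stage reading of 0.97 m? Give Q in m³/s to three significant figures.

Q = 8.40 × (0.97 − 0.10)^1.69 = 8.40 × 0.87^1.69 = 6.638 m³/s

6.64 m³/s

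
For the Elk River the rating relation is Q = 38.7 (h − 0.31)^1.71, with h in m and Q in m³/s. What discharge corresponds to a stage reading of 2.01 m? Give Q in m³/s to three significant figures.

95.9 m³/s

Q = 38.7 × (2.01 − 0.31)^1.71 = 38.7 × 1.7^1.71 = 95.89 m³/s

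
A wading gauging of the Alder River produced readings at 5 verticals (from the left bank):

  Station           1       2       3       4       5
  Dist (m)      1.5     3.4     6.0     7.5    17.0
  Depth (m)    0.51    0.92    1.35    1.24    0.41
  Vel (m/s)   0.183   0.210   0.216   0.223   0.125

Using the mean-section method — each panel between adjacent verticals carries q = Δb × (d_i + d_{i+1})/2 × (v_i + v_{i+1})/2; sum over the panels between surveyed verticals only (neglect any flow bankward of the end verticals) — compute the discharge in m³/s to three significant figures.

2.69 m³/s

Panel 1-2: Δb = 1.9 m, d̄ = (0.51+0.92)/2 = 0.715, v̄ = (0.183+0.210)/2 = 0.1965 → q = 1.9×0.715×0.1965 = 0.2669 m³/s
Panel 2-3: Δb = 2.6 m, d̄ = (0.92+1.35)/2 = 1.135, v̄ = (0.210+0.216)/2 = 0.213 → q = 2.6×1.135×0.213 = 0.6286 m³/s
Panel 3-4: Δb = 1.5 m, d̄ = (1.35+1.24)/2 = 1.295, v̄ = (0.216+0.223)/2 = 0.2195 → q = 1.5×1.295×0.2195 = 0.4264 m³/s
Panel 4-5: Δb = 9.5 m, d̄ = (1.24+0.41)/2 = 0.825, v̄ = (0.223+0.125)/2 = 0.174 → q = 9.5×0.825×0.174 = 1.364 m³/s
Q = Σ q = 2.686 m³/s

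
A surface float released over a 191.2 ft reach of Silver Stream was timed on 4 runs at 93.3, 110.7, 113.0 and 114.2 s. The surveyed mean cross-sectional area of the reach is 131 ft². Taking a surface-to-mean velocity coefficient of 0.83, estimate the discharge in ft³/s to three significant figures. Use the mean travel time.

193 ft³/s

t̄ = (93.3 + 110.7 + 113.0 + 114.2) / 4 = 107.8 s
v_surface = L / t̄ = 191.2 / 107.8 = 1.774 ft/s
v_mean = 0.83 × 1.774 = 1.472 ft/s
Q = A × v_mean = 131 × 1.472 = 192.8 ft³/s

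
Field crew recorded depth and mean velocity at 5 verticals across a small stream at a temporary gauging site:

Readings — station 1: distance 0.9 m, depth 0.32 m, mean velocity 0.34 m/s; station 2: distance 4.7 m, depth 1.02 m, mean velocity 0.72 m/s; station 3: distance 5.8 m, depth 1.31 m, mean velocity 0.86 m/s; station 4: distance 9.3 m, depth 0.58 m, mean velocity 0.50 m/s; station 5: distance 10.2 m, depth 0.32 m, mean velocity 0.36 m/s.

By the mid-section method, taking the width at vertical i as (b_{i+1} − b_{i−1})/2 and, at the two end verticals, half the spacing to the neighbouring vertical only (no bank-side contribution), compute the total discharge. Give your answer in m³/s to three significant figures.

w_1 = (4.7 − 0.9)/2 = 1.9 m; q_1 = 0.34 × 0.32 × 1.9 = 0.2067 m³/s
w_2 = (5.8 − 0.9)/2 = 2.45 m; q_2 = 0.72 × 1.02 × 2.45 = 1.799 m³/s
w_3 = (9.3 − 4.7)/2 = 2.3 m; q_3 = 0.86 × 1.31 × 2.3 = 2.591 m³/s
w_4 = (10.2 − 5.8)/2 = 2.2 m; q_4 = 0.50 × 0.58 × 2.2 = 0.6380 m³/s
w_5 = (10.2 − 9.3)/2 = 0.45 m; q_5 = 0.36 × 0.32 × 0.45 = 0.05184 m³/s
Q = Σ qᵢ = 5.287 m³/s

5.29 m³/s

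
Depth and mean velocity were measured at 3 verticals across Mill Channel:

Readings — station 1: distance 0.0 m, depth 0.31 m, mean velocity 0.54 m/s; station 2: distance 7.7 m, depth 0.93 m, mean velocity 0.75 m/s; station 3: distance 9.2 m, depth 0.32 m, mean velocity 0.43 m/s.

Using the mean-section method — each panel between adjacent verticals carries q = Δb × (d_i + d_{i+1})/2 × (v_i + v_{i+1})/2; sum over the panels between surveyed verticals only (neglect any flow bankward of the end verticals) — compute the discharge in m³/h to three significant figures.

13100 m³/h

Panel 1-2: Δb = 7.7 m, d̄ = (0.31+0.93)/2 = 0.62, v̄ = (0.54+0.75)/2 = 0.645 → q = 7.7×0.62×0.645 = 3.079 m³/s
Panel 2-3: Δb = 1.5 m, d̄ = (0.93+0.32)/2 = 0.625, v̄ = (0.75+0.43)/2 = 0.59 → q = 1.5×0.625×0.59 = 0.5531 m³/s
Q = Σ q = 3.632 m³/s
= 3.632 × 3600 = 13080 m³/h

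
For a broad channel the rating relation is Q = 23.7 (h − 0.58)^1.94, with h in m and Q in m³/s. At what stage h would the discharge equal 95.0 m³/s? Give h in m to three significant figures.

h − h₀ = (Q/C)^(1/b) = (95.0/23.7)^(1/1.94) = 2.046 m
h = 0.58 + 2.046 = 2.626 m

2.63 m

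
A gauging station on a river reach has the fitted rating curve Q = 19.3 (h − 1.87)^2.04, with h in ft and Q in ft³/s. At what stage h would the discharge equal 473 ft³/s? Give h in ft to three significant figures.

6.67 ft

h − h₀ = (Q/C)^(1/b) = (473/19.3)^(1/2.04) = 4.798 ft
h = 1.87 + 4.798 = 6.668 ft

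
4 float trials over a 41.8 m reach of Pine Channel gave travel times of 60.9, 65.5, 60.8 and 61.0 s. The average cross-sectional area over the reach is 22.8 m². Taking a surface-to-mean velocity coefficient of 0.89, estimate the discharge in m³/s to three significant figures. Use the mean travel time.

13.7 m³/s

t̄ = (60.9 + 65.5 + 60.8 + 61.0) / 4 = 62.05 s
v_surface = L / t̄ = 41.8 / 62.05 = 0.6737 m/s
v_mean = 0.89 × 0.6737 = 0.5995 m/s
Q = A × v_mean = 22.8 × 0.5995 = 13.67 m³/s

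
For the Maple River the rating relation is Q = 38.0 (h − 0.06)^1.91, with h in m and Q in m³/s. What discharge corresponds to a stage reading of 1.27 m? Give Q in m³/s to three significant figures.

54.7 m³/s

Q = 38.0 × (1.27 − 0.06)^1.91 = 38.0 × 1.21^1.91 = 54.69 m³/s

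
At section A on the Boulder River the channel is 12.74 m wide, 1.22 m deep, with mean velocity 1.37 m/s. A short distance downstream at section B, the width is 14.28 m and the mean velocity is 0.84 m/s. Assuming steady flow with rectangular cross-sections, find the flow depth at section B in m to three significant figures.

Q = A₁V₁ = (12.74×1.22) × 1.37 = 21.29 m³/s
d₂ = Q/(b₂ V₂) = 21.29/(14.28×0.84) = 1.775 m

1.78 m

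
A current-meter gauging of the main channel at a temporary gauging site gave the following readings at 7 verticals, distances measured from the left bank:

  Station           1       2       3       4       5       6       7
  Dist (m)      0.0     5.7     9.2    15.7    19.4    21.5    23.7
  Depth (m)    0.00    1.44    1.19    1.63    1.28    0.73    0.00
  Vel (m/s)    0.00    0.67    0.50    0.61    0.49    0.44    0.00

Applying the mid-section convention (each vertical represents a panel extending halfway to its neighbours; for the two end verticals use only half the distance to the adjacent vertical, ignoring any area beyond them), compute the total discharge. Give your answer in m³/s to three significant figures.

w_2 = (9.2 − 0.0)/2 = 4.6 m; q_2 = 0.67 × 1.44 × 4.6 = 4.438 m³/s
w_3 = (15.7 − 5.7)/2 = 5 m; q_3 = 0.50 × 1.19 × 5 = 2.975 m³/s
w_4 = (19.4 − 9.2)/2 = 5.1 m; q_4 = 0.61 × 1.63 × 5.1 = 5.071 m³/s
w_5 = (21.5 − 15.7)/2 = 2.9 m; q_5 = 0.49 × 1.28 × 2.9 = 1.819 m³/s
w_6 = (23.7 − 19.4)/2 = 2.15 m; q_6 = 0.44 × 0.73 × 2.15 = 0.6906 m³/s
Stations 1, 7 contribute zero (depth or velocity is 0).
Q = Σ qᵢ = 14.99 m³/s

15.0 m³/s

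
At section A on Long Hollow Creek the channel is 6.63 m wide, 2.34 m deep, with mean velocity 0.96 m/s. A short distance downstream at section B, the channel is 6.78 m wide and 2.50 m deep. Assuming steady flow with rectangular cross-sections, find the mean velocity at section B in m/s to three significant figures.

0.879 m/s

Q = A₁V₁ = (6.63×2.34) × 0.96 = 14.89 m³/s
A₂ = 6.78 × 2.50 = 16.95 m²
V₂ = Q/A₂ = 14.89/16.95 = 0.8787 m/s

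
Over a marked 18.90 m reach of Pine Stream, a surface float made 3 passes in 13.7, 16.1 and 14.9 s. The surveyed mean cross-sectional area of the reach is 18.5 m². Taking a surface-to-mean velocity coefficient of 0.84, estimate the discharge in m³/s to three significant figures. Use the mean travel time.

t̄ = (13.7 + 16.1 + 14.9) / 3 = 14.9 s
v_surface = L / t̄ = 18.90 / 14.9 = 1.268 m/s
v_mean = 0.84 × 1.268 = 1.066 m/s
Q = A × v_mean = 18.5 × 1.066 = 19.71 m³/s

19.7 m³/s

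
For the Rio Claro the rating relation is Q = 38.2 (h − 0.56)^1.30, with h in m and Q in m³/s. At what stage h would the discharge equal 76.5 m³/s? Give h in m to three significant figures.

h − h₀ = (Q/C)^(1/b) = (76.5/38.2)^(1/1.30) = 1.706 m
h = 0.56 + 1.706 = 2.266 m

2.27 m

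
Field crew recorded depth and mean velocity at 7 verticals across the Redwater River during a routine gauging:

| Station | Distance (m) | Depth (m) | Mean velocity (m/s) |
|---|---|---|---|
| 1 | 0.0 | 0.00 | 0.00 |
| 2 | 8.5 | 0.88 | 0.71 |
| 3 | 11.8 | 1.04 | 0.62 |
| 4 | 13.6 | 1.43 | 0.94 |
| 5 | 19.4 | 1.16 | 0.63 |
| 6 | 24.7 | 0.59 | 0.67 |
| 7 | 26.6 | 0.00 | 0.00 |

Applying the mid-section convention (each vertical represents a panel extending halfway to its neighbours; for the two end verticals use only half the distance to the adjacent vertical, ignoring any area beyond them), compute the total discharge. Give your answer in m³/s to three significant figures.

15.9 m³/s

w_2 = (11.8 − 0.0)/2 = 5.9 m; q_2 = 0.71 × 0.88 × 5.9 = 3.686 m³/s
w_3 = (13.6 − 8.5)/2 = 2.55 m; q_3 = 0.62 × 1.04 × 2.55 = 1.644 m³/s
w_4 = (19.4 − 11.8)/2 = 3.8 m; q_4 = 0.94 × 1.43 × 3.8 = 5.108 m³/s
w_5 = (24.7 − 13.6)/2 = 5.55 m; q_5 = 0.63 × 1.16 × 5.55 = 4.056 m³/s
w_6 = (26.6 − 19.4)/2 = 3.6 m; q_6 = 0.67 × 0.59 × 3.6 = 1.423 m³/s
Stations 1, 7 contribute zero (depth or velocity is 0).
Q = Σ qᵢ = 15.92 m³/s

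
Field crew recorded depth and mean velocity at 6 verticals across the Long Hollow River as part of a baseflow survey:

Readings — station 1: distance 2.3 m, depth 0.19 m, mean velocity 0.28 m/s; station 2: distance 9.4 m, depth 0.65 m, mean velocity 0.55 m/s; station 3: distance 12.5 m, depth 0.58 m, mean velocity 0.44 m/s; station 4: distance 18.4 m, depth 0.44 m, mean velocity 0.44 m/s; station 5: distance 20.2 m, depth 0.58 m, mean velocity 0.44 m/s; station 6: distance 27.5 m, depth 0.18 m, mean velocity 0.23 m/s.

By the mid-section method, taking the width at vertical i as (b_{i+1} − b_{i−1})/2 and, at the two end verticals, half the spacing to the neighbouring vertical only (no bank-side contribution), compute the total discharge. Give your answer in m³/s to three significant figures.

w_1 = (9.4 − 2.3)/2 = 3.55 m; q_1 = 0.28 × 0.19 × 3.55 = 0.1889 m³/s
w_2 = (12.5 − 2.3)/2 = 5.1 m; q_2 = 0.55 × 0.65 × 5.1 = 1.823 m³/s
w_3 = (18.4 − 9.4)/2 = 4.5 m; q_3 = 0.44 × 0.58 × 4.5 = 1.148 m³/s
w_4 = (20.2 − 12.5)/2 = 3.85 m; q_4 = 0.44 × 0.44 × 3.85 = 0.7454 m³/s
w_5 = (27.5 − 18.4)/2 = 4.55 m; q_5 = 0.44 × 0.58 × 4.55 = 1.161 m³/s
w_6 = (27.5 − 20.2)/2 = 3.65 m; q_6 = 0.23 × 0.18 × 3.65 = 0.1511 m³/s
Q = Σ qᵢ = 5.218 m³/s

5.22 m³/s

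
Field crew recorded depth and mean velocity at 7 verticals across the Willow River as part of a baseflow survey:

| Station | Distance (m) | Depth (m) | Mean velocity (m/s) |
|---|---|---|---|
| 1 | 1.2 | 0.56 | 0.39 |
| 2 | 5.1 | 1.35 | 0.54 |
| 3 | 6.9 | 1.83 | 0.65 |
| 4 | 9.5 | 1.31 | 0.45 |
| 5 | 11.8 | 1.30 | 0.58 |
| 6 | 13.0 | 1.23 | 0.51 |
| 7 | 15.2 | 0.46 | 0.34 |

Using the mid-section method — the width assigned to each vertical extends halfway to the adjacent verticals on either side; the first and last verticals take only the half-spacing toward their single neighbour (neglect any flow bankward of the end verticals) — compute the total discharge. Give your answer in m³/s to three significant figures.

w_1 = (5.1 − 1.2)/2 = 1.95 m; q_1 = 0.39 × 0.56 × 1.95 = 0.4259 m³/s
w_2 = (6.9 − 1.2)/2 = 2.85 m; q_2 = 0.54 × 1.35 × 2.85 = 2.078 m³/s
w_3 = (9.5 − 5.1)/2 = 2.2 m; q_3 = 0.65 × 1.83 × 2.2 = 2.617 m³/s
w_4 = (11.8 − 6.9)/2 = 2.45 m; q_4 = 0.45 × 1.31 × 2.45 = 1.444 m³/s
w_5 = (13.0 − 9.5)/2 = 1.75 m; q_5 = 0.58 × 1.30 × 1.75 = 1.320 m³/s
w_6 = (15.2 − 11.8)/2 = 1.7 m; q_6 = 0.51 × 1.23 × 1.7 = 1.066 m³/s
w_7 = (15.2 − 13.0)/2 = 1.1 m; q_7 = 0.34 × 0.46 × 1.1 = 0.1720 m³/s
Q = Σ qᵢ = 9.123 m³/s

9.12 m³/s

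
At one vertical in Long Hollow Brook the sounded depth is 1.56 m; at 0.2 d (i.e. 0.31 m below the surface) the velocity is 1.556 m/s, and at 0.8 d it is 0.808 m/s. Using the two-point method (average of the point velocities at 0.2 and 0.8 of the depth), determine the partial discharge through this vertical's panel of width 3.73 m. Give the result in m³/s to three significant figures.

6.88 m³/s

v̄ = (1.556 + 0.808) / 2 = 1.182 m/s
q = v̄ × d × w = 1.182 × 1.56 × 3.73 = 6.878 m³/s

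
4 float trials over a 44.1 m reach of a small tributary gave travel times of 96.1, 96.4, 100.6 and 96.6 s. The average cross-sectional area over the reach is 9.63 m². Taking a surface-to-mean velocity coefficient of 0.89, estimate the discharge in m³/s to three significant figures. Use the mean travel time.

t̄ = (96.1 + 96.4 + 100.6 + 96.6) / 4 = 97.425 s
v_surface = L / t̄ = 44.1 / 97.425 = 0.4527 m/s
v_mean = 0.89 × 0.4527 = 0.4029 m/s
Q = A × v_mean = 9.63 × 0.4029 = 3.880 m³/s

3.88 m³/s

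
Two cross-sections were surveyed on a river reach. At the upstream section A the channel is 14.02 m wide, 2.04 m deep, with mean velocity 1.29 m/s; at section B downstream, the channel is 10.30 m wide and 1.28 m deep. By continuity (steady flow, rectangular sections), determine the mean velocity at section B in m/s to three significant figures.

Q = A₁V₁ = (14.02×2.04) × 1.29 = 36.90 m³/s
A₂ = 10.30 × 1.28 = 13.18 m²
V₂ = Q/A₂ = 36.90/13.18 = 2.798 m/s

2.80 m/s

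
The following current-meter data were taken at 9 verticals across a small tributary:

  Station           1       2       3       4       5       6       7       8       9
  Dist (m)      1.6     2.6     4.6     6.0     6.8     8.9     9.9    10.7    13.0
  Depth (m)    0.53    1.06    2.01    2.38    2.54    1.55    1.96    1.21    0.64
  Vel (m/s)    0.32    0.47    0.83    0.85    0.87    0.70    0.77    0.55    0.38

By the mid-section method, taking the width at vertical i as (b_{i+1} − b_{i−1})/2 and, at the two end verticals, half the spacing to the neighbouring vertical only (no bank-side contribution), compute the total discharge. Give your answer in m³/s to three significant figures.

13.4 m³/s

w_1 = (2.6 − 1.6)/2 = 0.5 m; q_1 = 0.32 × 0.53 × 0.5 = 0.08480 m³/s
w_2 = (4.6 − 1.6)/2 = 1.5 m; q_2 = 0.47 × 1.06 × 1.5 = 0.7473 m³/s
w_3 = (6.0 − 2.6)/2 = 1.7 m; q_3 = 0.83 × 2.01 × 1.7 = 2.836 m³/s
w_4 = (6.8 − 4.6)/2 = 1.1 m; q_4 = 0.85 × 2.38 × 1.1 = 2.225 m³/s
w_5 = (8.9 − 6.0)/2 = 1.45 m; q_5 = 0.87 × 2.54 × 1.45 = 3.204 m³/s
w_6 = (9.9 − 6.8)/2 = 1.55 m; q_6 = 0.70 × 1.55 × 1.55 = 1.682 m³/s
w_7 = (10.7 − 8.9)/2 = 0.9 m; q_7 = 0.77 × 1.96 × 0.9 = 1.358 m³/s
w_8 = (13.0 − 9.9)/2 = 1.55 m; q_8 = 0.55 × 1.21 × 1.55 = 1.032 m³/s
w_9 = (13.0 − 10.7)/2 = 1.15 m; q_9 = 0.38 × 0.64 × 1.15 = 0.2797 m³/s
Q = Σ qᵢ = 13.45 m³/s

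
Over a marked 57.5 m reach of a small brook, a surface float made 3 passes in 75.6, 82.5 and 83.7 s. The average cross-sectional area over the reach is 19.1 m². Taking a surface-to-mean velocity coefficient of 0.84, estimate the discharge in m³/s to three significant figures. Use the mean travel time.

11.4 m³/s

t̄ = (75.6 + 82.5 + 83.7) / 3 = 80.6 s
v_surface = L / t̄ = 57.5 / 80.6 = 0.7134 m/s
v_mean = 0.84 × 0.7134 = 0.5993 m/s
Q = A × v_mean = 19.1 × 0.5993 = 11.45 m³/s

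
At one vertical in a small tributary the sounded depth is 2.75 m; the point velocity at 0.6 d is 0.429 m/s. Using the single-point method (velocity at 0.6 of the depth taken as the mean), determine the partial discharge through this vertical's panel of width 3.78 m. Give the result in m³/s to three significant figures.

4.46 m³/s

v̄ = v₀.₆ = 0.429 m/s
q = v̄ × d × w = 0.4290 × 2.75 × 3.78 = 4.459 m³/s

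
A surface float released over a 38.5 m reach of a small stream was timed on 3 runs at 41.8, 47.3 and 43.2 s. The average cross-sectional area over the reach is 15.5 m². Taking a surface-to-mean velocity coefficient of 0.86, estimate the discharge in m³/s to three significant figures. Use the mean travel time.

t̄ = (41.8 + 47.3 + 43.2) / 3 = 44.1 s
v_surface = L / t̄ = 38.5 / 44.1 = 0.8730 m/s
v_mean = 0.86 × 0.8730 = 0.7508 m/s
Q = A × v_mean = 15.5 × 0.7508 = 11.64 m³/s

11.6 m³/s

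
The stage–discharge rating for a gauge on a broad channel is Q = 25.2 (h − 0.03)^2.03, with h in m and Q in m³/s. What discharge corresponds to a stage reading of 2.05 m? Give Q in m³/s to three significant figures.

Q = 25.2 × (2.05 − 0.03)^2.03 = 25.2 × 2.02^2.03 = 105.0 m³/s

105 m³/s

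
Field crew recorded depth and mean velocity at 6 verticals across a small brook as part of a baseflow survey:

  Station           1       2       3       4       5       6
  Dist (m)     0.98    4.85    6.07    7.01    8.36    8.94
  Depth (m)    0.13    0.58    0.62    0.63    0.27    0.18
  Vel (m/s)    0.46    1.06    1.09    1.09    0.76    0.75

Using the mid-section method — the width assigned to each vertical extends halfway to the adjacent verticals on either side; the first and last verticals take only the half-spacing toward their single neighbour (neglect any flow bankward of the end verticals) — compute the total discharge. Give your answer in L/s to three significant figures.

3430 L/s

w_1 = (4.85 − 0.98)/2 = 1.935 m; q_1 = 0.46 × 0.13 × 1.935 = 0.1157 m³/s
w_2 = (6.07 − 0.98)/2 = 2.545 m; q_2 = 1.06 × 0.58 × 2.545 = 1.565 m³/s
w_3 = (7.01 − 4.85)/2 = 1.08 m; q_3 = 1.09 × 0.62 × 1.08 = 0.7299 m³/s
w_4 = (8.36 − 6.07)/2 = 1.145 m; q_4 = 1.09 × 0.63 × 1.145 = 0.7863 m³/s
w_5 = (8.94 − 7.01)/2 = 0.965 m; q_5 = 0.76 × 0.27 × 0.965 = 0.1980 m³/s
w_6 = (8.94 − 8.36)/2 = 0.29 m; q_6 = 0.75 × 0.18 × 0.29 = 0.03915 m³/s
Q = Σ qᵢ = 3.434 m³/s
= 3.434 × 1000 = 3434 L/s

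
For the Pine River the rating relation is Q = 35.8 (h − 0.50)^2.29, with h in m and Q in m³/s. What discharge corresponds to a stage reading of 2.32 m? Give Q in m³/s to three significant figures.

Q = 35.8 × (2.32 − 0.50)^2.29 = 35.8 × 1.82^2.29 = 141.1 m³/s

141 m³/s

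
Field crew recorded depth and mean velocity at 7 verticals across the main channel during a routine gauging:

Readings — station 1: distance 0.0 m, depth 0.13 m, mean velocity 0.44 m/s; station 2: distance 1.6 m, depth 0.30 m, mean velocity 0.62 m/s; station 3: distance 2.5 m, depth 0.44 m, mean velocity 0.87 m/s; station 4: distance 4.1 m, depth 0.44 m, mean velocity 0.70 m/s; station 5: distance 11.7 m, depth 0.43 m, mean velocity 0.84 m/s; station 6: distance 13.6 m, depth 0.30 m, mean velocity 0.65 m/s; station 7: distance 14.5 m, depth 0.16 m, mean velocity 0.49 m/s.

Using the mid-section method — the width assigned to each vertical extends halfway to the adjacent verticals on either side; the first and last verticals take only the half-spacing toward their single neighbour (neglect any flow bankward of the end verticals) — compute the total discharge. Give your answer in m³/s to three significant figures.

4.20 m³/s

w_1 = (1.6 − 0.0)/2 = 0.8 m; q_1 = 0.44 × 0.13 × 0.8 = 0.04576 m³/s
w_2 = (2.5 − 0.0)/2 = 1.25 m; q_2 = 0.62 × 0.30 × 1.25 = 0.2325 m³/s
w_3 = (4.1 − 1.6)/2 = 1.25 m; q_3 = 0.87 × 0.44 × 1.25 = 0.4785 m³/s
w_4 = (11.7 − 2.5)/2 = 4.6 m; q_4 = 0.70 × 0.44 × 4.6 = 1.417 m³/s
w_5 = (13.6 − 4.1)/2 = 4.75 m; q_5 = 0.84 × 0.43 × 4.75 = 1.716 m³/s
w_6 = (14.5 − 11.7)/2 = 1.4 m; q_6 = 0.65 × 0.30 × 1.4 = 0.2730 m³/s
w_7 = (14.5 − 13.6)/2 = 0.45 m; q_7 = 0.49 × 0.16 × 0.45 = 0.03528 m³/s
Q = Σ qᵢ = 4.198 m³/s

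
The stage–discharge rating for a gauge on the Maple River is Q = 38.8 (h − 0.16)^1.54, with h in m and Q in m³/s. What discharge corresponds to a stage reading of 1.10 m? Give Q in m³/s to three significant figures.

35.3 m³/s

Q = 38.8 × (1.10 − 0.16)^1.54 = 38.8 × 0.94^1.54 = 35.27 m³/s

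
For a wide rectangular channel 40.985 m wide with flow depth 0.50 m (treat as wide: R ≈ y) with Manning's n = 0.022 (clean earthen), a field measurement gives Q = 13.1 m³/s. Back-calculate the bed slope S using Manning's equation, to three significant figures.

A = b·y = 40.985 × 0.50 = 20.49 m²
Wide channel: R ≈ y = 0.50 m
S = (Q·n / (1·A·R^(2/3)))² = (13.1×0.022 / (1×20.49×0.6300))² = 0.0004984

0.000498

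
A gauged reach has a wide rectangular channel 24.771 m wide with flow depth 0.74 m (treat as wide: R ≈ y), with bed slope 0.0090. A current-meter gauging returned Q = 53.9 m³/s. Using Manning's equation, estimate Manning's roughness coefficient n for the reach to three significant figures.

0.0264

A = b·y = 24.771 × 0.74 = 18.33 m²
Wide channel: R ≈ y = 0.74 m
n = (1/Q)·A·R^(2/3)·S^(1/2) = (1/53.9) × 18.33 × 0.8181 × 0.09487 = 0.02640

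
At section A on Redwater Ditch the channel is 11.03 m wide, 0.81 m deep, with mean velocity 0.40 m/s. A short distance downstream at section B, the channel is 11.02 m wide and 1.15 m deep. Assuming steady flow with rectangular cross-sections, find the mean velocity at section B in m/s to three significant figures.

Q = A₁V₁ = (11.03×0.81) × 0.40 = 3.574 m³/s
A₂ = 11.02 × 1.15 = 12.67 m²
V₂ = Q/A₂ = 3.574/12.67 = 0.2820 m/s

0.282 m/s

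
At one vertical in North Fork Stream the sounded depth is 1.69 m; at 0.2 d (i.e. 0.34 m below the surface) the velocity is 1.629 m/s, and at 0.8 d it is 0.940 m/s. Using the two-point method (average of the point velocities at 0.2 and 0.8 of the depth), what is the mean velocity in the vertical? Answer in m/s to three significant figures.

v̄ = (1.629 + 0.940) / 2 = 1.285 m/s

1.28 m/s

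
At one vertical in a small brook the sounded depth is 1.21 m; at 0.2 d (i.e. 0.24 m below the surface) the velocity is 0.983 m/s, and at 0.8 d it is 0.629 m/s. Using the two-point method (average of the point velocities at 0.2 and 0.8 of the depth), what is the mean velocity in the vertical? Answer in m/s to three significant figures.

0.806 m/s

v̄ = (0.983 + 0.629) / 2 = 0.8060 m/s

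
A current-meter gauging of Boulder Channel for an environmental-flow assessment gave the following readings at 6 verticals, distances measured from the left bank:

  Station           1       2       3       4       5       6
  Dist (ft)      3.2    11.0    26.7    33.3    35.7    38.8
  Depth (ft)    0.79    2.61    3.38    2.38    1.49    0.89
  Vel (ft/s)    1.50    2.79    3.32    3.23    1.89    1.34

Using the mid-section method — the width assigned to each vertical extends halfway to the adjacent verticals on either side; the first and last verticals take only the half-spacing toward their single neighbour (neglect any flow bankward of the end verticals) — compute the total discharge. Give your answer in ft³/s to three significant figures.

w_1 = (11.0 − 3.2)/2 = 3.9 ft; q_1 = 1.50 × 0.79 × 3.9 = 4.622 ft³/s
w_2 = (26.7 − 3.2)/2 = 11.75 ft; q_2 = 2.79 × 2.61 × 11.75 = 85.56 ft³/s
w_3 = (33.3 − 11.0)/2 = 11.15 ft; q_3 = 3.32 × 3.38 × 11.15 = 125.1 ft³/s
w_4 = (35.7 − 26.7)/2 = 4.5 ft; q_4 = 3.23 × 2.38 × 4.5 = 34.59 ft³/s
w_5 = (38.8 − 33.3)/2 = 2.75 ft; q_5 = 1.89 × 1.49 × 2.75 = 7.744 ft³/s
w_6 = (38.8 − 35.7)/2 = 1.55 ft; q_6 = 1.34 × 0.89 × 1.55 = 1.849 ft³/s
Q = Σ qᵢ = 259.5 ft³/s

259 ft³/s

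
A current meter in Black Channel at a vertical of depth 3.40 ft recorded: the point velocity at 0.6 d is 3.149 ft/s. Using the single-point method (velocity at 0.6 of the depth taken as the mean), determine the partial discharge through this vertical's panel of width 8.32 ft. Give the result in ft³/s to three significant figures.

v̄ = v₀.₆ = 3.149 ft/s
q = v̄ × d × w = 3.149 × 3.40 × 8.32 = 89.08 ft³/s

89.1 ft³/s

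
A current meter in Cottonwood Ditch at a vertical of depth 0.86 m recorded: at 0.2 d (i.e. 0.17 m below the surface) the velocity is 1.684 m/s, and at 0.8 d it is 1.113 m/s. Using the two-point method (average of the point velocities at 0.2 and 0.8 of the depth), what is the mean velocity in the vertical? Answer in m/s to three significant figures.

1.40 m/s

v̄ = (1.684 + 1.113) / 2 = 1.399 m/s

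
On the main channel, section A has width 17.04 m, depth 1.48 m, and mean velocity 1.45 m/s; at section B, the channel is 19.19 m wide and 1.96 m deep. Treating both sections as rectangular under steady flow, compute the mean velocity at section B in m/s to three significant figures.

0.972 m/s

Q = A₁V₁ = (17.04×1.48) × 1.45 = 36.57 m³/s
A₂ = 19.19 × 1.96 = 37.61 m²
V₂ = Q/A₂ = 36.57/37.61 = 0.9722 m/s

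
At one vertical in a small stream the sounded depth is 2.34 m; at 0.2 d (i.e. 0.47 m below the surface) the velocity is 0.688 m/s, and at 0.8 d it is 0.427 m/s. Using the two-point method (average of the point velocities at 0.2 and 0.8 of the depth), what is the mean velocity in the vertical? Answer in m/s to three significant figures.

v̄ = (0.688 + 0.427) / 2 = 0.5575 m/s

0.558 m/s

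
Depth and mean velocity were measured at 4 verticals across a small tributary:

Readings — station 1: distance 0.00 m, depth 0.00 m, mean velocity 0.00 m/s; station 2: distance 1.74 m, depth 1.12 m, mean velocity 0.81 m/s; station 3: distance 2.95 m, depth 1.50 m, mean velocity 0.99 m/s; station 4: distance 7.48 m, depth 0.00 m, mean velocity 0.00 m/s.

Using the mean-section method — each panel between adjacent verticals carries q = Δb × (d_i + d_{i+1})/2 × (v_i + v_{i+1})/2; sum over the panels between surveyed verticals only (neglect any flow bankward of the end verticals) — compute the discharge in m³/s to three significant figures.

Panel 1-2: Δb = 1.74 m, d̄ = (0.00+1.12)/2 = 0.56, v̄ = (0.00+0.81)/2 = 0.405 → q = 1.74×0.56×0.405 = 0.3946 m³/s
Panel 2-3: Δb = 1.21 m, d̄ = (1.12+1.50)/2 = 1.31, v̄ = (0.81+0.99)/2 = 0.9 → q = 1.21×1.31×0.9 = 1.427 m³/s
Panel 3-4: Δb = 4.53 m, d̄ = (1.50+0.00)/2 = 0.75, v̄ = (0.99+0.00)/2 = 0.495 → q = 4.53×0.75×0.495 = 1.682 m³/s
Q = Σ q = 3.503 m³/s

3.50 m³/s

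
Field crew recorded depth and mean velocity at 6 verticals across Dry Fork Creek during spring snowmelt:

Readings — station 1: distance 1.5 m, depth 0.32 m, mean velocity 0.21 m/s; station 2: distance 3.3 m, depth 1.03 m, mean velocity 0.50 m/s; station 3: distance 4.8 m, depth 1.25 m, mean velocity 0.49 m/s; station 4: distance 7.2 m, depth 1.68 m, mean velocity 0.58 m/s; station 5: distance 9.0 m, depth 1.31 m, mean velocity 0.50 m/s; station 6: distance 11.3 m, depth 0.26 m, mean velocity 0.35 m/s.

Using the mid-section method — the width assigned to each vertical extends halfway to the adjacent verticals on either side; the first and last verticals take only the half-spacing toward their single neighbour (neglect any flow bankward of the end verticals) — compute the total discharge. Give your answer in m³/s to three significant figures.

w_1 = (3.3 − 1.5)/2 = 0.9 m; q_1 = 0.21 × 0.32 × 0.9 = 0.06048 m³/s
w_2 = (4.8 − 1.5)/2 = 1.65 m; q_2 = 0.50 × 1.03 × 1.65 = 0.8498 m³/s
w_3 = (7.2 − 3.3)/2 = 1.95 m; q_3 = 0.49 × 1.25 × 1.95 = 1.194 m³/s
w_4 = (9.0 − 4.8)/2 = 2.1 m; q_4 = 0.58 × 1.68 × 2.1 = 2.046 m³/s
w_5 = (11.3 − 7.2)/2 = 2.05 m; q_5 = 0.50 × 1.31 × 2.05 = 1.343 m³/s
w_6 = (11.3 − 9.0)/2 = 1.15 m; q_6 = 0.35 × 0.26 × 1.15 = 0.1047 m³/s
Q = Σ qᵢ = 5.598 m³/s

5.60 m³/s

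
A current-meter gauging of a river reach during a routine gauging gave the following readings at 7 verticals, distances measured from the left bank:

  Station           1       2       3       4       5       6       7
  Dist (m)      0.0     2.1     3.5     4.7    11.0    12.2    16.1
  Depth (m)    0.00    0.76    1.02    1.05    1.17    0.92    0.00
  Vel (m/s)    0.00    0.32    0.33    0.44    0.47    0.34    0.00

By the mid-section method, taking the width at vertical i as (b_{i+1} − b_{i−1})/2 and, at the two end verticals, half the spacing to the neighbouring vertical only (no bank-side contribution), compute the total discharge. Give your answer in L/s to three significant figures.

5460 L/s

w_2 = (3.5 − 0.0)/2 = 1.75 m; q_2 = 0.32 × 0.76 × 1.75 = 0.4256 m³/s
w_3 = (4.7 − 2.1)/2 = 1.3 m; q_3 = 0.33 × 1.02 × 1.3 = 0.4376 m³/s
w_4 = (11.0 − 3.5)/2 = 3.75 m; q_4 = 0.44 × 1.05 × 3.75 = 1.733 m³/s
w_5 = (12.2 − 4.7)/2 = 3.75 m; q_5 = 0.47 × 1.17 × 3.75 = 2.062 m³/s
w_6 = (16.1 − 11.0)/2 = 2.55 m; q_6 = 0.34 × 0.92 × 2.55 = 0.7976 m³/s
Stations 1, 7 contribute zero (depth or velocity is 0).
Q = Σ qᵢ = 5.455 m³/s
= 5.455 × 1000 = 5455 L/s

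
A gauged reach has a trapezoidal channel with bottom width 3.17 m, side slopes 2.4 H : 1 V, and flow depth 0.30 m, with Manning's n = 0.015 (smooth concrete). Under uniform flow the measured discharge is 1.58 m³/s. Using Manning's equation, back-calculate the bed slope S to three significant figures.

A = (b + z·y)·y = (3.17 + 2.4×0.30)×0.30 = 1.167 m²
P = b + 2y√(1+z²) = 3.17 + 2×0.30×√(1+2.4²) = 4.730 m
R = A/P = 1.167/4.730 = 0.2467 m
S = (Q·n / (1·A·R^(2/3)))² = (1.58×0.015 / (1×1.167×0.3934))² = 0.002665

0.00267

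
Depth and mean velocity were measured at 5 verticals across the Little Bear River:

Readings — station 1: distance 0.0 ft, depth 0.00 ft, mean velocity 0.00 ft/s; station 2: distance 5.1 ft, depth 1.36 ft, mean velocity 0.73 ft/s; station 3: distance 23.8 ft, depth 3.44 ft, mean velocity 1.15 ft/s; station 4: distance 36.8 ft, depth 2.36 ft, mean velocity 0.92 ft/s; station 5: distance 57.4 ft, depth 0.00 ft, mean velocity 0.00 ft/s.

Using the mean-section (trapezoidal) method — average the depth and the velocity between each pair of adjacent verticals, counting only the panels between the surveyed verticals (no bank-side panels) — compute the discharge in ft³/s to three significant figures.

93.7 ft³/s

Panel 1-2: Δb = 5.1 ft, d̄ = (0.00+1.36)/2 = 0.68, v̄ = (0.00+0.73)/2 = 0.365 → q = 5.1×0.68×0.365 = 1.266 ft³/s
Panel 2-3: Δb = 18.7 ft, d̄ = (1.36+3.44)/2 = 2.4, v̄ = (0.73+1.15)/2 = 0.94 → q = 18.7×2.4×0.94 = 42.19 ft³/s
Panel 3-4: Δb = 13 ft, d̄ = (3.44+2.36)/2 = 2.9, v̄ = (1.15+0.92)/2 = 1.035 → q = 13×2.9×1.035 = 39.02 ft³/s
Panel 4-5: Δb = 20.6 ft, d̄ = (2.36+0.00)/2 = 1.18, v̄ = (0.92+0.00)/2 = 0.46 → q = 20.6×1.18×0.46 = 11.18 ft³/s
Q = Σ q = 93.65 ft³/s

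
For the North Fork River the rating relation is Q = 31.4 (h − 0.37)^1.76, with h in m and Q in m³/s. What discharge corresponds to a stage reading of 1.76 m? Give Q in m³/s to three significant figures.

56.1 m³/s

Q = 31.4 × (1.76 − 0.37)^1.76 = 31.4 × 1.39^1.76 = 56.06 m³/s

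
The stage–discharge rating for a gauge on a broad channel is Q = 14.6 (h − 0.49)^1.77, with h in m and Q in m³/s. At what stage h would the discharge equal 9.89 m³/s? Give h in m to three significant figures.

1.29 m

h − h₀ = (Q/C)^(1/b) = (9.89/14.6)^(1/1.77) = 0.8025 m
h = 0.49 + 0.8025 = 1.292 m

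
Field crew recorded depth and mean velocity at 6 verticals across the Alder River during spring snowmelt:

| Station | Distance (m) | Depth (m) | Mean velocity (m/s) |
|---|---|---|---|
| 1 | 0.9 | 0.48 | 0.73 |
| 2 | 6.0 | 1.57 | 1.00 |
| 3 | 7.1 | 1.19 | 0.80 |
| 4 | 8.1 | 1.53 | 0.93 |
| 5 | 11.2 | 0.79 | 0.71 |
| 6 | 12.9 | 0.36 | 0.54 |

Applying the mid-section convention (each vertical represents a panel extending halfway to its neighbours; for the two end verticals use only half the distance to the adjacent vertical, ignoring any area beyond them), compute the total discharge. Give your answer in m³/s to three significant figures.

11.2 m³/s

w_1 = (6.0 − 0.9)/2 = 2.55 m; q_1 = 0.73 × 0.48 × 2.55 = 0.8935 m³/s
w_2 = (7.1 − 0.9)/2 = 3.1 m; q_2 = 1.00 × 1.57 × 3.1 = 4.867 m³/s
w_3 = (8.1 − 6.0)/2 = 1.05 m; q_3 = 0.80 × 1.19 × 1.05 = 0.9996 m³/s
w_4 = (11.2 − 7.1)/2 = 2.05 m; q_4 = 0.93 × 1.53 × 2.05 = 2.917 m³/s
w_5 = (12.9 − 8.1)/2 = 2.4 m; q_5 = 0.71 × 0.79 × 2.4 = 1.346 m³/s
w_6 = (12.9 − 11.2)/2 = 0.85 m; q_6 = 0.54 × 0.36 × 0.85 = 0.1652 m³/s
Q = Σ qᵢ = 11.19 m³/s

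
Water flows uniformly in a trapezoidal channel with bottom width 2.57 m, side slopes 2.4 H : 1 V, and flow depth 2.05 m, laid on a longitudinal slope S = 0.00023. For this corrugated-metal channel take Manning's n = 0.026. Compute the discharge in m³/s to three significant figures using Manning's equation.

A = (b + z·y)·y = (2.57 + 2.4×2.05)×2.05 = 15.35 m²
P = b + 2y√(1+z²) = 2.57 + 2×2.05×√(1+2.4²) = 13.23 m
R = A/P = 15.35/13.23 = 1.161 m
Q = (1/n)·A·R^(2/3)·S^(1/2) = (1/0.026) × 15.35 × 1.161^(2/3) × 0.00023^(1/2) = 9.891 m³/s

9.89 m³/s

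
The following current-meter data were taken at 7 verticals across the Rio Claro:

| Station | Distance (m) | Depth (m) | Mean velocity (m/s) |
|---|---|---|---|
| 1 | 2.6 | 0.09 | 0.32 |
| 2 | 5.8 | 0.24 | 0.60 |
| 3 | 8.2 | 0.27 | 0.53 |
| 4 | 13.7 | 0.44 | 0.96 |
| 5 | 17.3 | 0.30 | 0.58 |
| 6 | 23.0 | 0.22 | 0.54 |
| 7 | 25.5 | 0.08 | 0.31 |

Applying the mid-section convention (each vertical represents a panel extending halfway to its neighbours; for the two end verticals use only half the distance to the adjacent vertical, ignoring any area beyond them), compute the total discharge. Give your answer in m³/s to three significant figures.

4.26 m³/s

w_1 = (5.8 − 2.6)/2 = 1.6 m; q_1 = 0.32 × 0.09 × 1.6 = 0.04608 m³/s
w_2 = (8.2 − 2.6)/2 = 2.8 m; q_2 = 0.60 × 0.24 × 2.8 = 0.4032 m³/s
w_3 = (13.7 − 5.8)/2 = 3.95 m; q_3 = 0.53 × 0.27 × 3.95 = 0.5652 m³/s
w_4 = (17.3 − 8.2)/2 = 4.55 m; q_4 = 0.96 × 0.44 × 4.55 = 1.922 m³/s
w_5 = (23.0 − 13.7)/2 = 4.65 m; q_5 = 0.58 × 0.30 × 4.65 = 0.8091 m³/s
w_6 = (25.5 − 17.3)/2 = 4.1 m; q_6 = 0.54 × 0.22 × 4.1 = 0.4871 m³/s
w_7 = (25.5 − 23.0)/2 = 1.25 m; q_7 = 0.31 × 0.08 × 1.25 = 0.03100 m³/s
Q = Σ qᵢ = 4.264 m³/s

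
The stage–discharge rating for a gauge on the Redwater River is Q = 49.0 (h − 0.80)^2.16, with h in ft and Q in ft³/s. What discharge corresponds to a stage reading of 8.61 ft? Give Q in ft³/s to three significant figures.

4150 ft³/s

Q = 49.0 × (8.61 − 0.80)^2.16 = 49.0 × 7.81^2.16 = 4153 ft³/s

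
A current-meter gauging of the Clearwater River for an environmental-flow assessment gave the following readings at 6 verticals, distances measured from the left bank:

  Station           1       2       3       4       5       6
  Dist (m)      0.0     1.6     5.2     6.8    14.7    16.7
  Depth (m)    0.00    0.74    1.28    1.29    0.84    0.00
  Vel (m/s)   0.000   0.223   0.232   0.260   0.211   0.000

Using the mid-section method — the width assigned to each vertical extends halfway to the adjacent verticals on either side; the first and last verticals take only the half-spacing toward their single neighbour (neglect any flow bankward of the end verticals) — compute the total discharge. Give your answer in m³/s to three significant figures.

w_2 = (5.2 − 0.0)/2 = 2.6 m; q_2 = 0.223 × 0.74 × 2.6 = 0.4291 m³/s
w_3 = (6.8 − 1.6)/2 = 2.6 m; q_3 = 0.232 × 1.28 × 2.6 = 0.7721 m³/s
w_4 = (14.7 − 5.2)/2 = 4.75 m; q_4 = 0.260 × 1.29 × 4.75 = 1.593 m³/s
w_5 = (16.7 − 6.8)/2 = 4.95 m; q_5 = 0.211 × 0.84 × 4.95 = 0.8773 m³/s
Stations 1, 6 contribute zero (depth or velocity is 0).
Q = Σ qᵢ = 3.672 m³/s

3.67 m³/s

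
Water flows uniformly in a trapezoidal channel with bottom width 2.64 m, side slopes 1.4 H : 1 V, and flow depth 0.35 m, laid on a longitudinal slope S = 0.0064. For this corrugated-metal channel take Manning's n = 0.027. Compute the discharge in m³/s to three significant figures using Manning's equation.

1.41 m³/s

A = (b + z·y)·y = (2.64 + 1.4×0.35)×0.35 = 1.096 m²
P = b + 2y√(1+z²) = 2.64 + 2×0.35×√(1+1.4²) = 3.844 m
R = A/P = 1.096/3.844 = 0.2850 m
Q = (1/n)·A·R^(2/3)·S^(1/2) = (1/0.027) × 1.096 × 0.2850^(2/3) × 0.0064^(1/2) = 1.406 m³/s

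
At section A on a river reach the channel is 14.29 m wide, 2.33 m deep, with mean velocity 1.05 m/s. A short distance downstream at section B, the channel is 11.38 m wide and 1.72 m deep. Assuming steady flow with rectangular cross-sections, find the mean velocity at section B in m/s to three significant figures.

Q = A₁V₁ = (14.29×2.33) × 1.05 = 34.96 m³/s
A₂ = 11.38 × 1.72 = 19.57 m²
V₂ = Q/A₂ = 34.96/19.57 = 1.786 m/s

1.79 m/s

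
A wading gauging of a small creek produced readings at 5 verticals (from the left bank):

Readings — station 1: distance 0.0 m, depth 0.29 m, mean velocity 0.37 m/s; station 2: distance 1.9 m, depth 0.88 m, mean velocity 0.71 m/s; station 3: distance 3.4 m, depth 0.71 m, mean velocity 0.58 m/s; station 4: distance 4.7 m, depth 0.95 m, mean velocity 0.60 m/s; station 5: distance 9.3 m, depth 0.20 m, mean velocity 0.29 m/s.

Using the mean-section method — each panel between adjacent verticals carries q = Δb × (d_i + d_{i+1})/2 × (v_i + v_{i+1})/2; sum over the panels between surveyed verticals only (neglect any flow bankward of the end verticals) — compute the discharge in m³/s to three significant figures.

3.18 m³/s

Panel 1-2: Δb = 1.9 m, d̄ = (0.29+0.88)/2 = 0.585, v̄ = (0.37+0.71)/2 = 0.54 → q = 1.9×0.585×0.54 = 0.6002 m³/s
Panel 2-3: Δb = 1.5 m, d̄ = (0.88+0.71)/2 = 0.795, v̄ = (0.71+0.58)/2 = 0.645 → q = 1.5×0.795×0.645 = 0.7692 m³/s
Panel 3-4: Δb = 1.3 m, d̄ = (0.71+0.95)/2 = 0.83, v̄ = (0.58+0.60)/2 = 0.59 → q = 1.3×0.83×0.59 = 0.6366 m³/s
Panel 4-5: Δb = 4.6 m, d̄ = (0.95+0.20)/2 = 0.575, v̄ = (0.60+0.29)/2 = 0.445 → q = 4.6×0.575×0.445 = 1.177 m³/s
Q = Σ q = 3.183 m³/s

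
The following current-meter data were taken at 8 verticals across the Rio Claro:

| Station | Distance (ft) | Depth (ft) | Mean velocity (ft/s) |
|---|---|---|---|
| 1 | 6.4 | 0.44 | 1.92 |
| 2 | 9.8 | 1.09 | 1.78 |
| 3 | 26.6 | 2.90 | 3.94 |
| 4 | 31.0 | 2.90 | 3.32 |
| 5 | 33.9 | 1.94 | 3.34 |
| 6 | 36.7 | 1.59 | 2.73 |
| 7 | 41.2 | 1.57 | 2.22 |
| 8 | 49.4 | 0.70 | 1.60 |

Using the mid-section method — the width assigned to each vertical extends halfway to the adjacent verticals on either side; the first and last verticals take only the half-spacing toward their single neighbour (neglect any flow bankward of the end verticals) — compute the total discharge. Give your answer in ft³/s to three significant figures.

238 ft³/s

w_1 = (9.8 − 6.4)/2 = 1.7 ft; q_1 = 1.92 × 0.44 × 1.7 = 1.436 ft³/s
w_2 = (26.6 − 6.4)/2 = 10.1 ft; q_2 = 1.78 × 1.09 × 10.1 = 19.60 ft³/s
w_3 = (31.0 − 9.8)/2 = 10.6 ft; q_3 = 3.94 × 2.90 × 10.6 = 121.1 ft³/s
w_4 = (33.9 − 26.6)/2 = 3.65 ft; q_4 = 3.32 × 2.90 × 3.65 = 35.14 ft³/s
w_5 = (36.7 − 31.0)/2 = 2.85 ft; q_5 = 3.34 × 1.94 × 2.85 = 18.47 ft³/s
w_6 = (41.2 − 33.9)/2 = 3.65 ft; q_6 = 2.73 × 1.59 × 3.65 = 15.84 ft³/s
w_7 = (49.4 − 36.7)/2 = 6.35 ft; q_7 = 2.22 × 1.57 × 6.35 = 22.13 ft³/s
w_8 = (49.4 − 41.2)/2 = 4.1 ft; q_8 = 1.60 × 0.70 × 4.1 = 4.592 ft³/s
Q = Σ qᵢ = 238.3 ft³/s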